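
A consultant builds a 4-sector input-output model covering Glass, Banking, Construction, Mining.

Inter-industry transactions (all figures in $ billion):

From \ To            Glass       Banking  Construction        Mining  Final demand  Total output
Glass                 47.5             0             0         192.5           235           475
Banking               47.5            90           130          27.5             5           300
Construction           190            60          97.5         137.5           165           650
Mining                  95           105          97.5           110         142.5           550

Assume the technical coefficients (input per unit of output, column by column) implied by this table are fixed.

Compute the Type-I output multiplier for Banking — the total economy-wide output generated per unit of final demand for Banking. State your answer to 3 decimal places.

Technical coefficients a_ij = z_ij / X_j:
  a_11 = 47.5/475 = 0.10, a_21 = 47.5/475 = 0.10, a_31 = 190/475 = 0.40, a_41 = 95/475 = 0.20
  a_12 = 0/300 = 0.00, a_22 = 90/300 = 0.30, a_32 = 60/300 = 0.20, a_42 = 105/300 = 0.35
  a_13 = 0/650 = 0.00, a_23 = 130/650 = 0.20, a_33 = 97.5/650 = 0.15, a_43 = 97.5/650 = 0.15
  a_14 = 192.5/550 = 0.35, a_24 = 27.5/550 = 0.05, a_34 = 137.5/550 = 0.25, a_44 = 110/550 = 0.20
I − A =
  [   0.90     0.00     0.00    -0.35]
  [  -0.10     0.70    -0.20    -0.05]
  [  -0.40    -0.20     0.85    -0.25]
  [  -0.20    -0.35    -0.15     0.80]
Compute the cofactors C_ij = (−1)^(i+j)·(3×3 minor ij) of I−A; the adjugate is their transpose:
adj(I−A) = Cᵀ =
  [ 0.383875   0.114625   0.061250   0.194250]
  [ 0.149750   0.497750   0.142000   0.141000]
  [ 0.278750   0.257750   0.427000   0.271500]
  [ 0.213750   0.294750   0.157500   0.499500]
det(I−A) = Σ_j (I−A)_1j·C_1j = (0.90)(0.383875) + (0.00)(0.149750) + (0.00)(0.278750) + (-0.35)(0.213750) = 0.270675
(I − A)⁻¹ = adj(I−A) / det(I−A) ≈
  [   1.4182     0.4235     0.2263     0.7177]
  [   0.5532     1.8389     0.5246     0.5209]
  [   1.0298     0.9522     1.5775     1.0030]
  [   0.7897     1.0889     0.5819     1.8454]
The output multiplier for sector j is the column-j sum of the Leontief inverse (I − A)⁻¹ = adj(I−A) / det(I−A).
Column 2 of adj(I−A): (0.114625, 0.497750, 0.257750, 0.294750); det(I−A) = 0.270675.
m_2 = (0.114625 + 0.497750 + 0.257750 + 0.294750) / 0.270675 = 1.164875 / 0.270675 ≈ 4.304.

m_2 = 4.304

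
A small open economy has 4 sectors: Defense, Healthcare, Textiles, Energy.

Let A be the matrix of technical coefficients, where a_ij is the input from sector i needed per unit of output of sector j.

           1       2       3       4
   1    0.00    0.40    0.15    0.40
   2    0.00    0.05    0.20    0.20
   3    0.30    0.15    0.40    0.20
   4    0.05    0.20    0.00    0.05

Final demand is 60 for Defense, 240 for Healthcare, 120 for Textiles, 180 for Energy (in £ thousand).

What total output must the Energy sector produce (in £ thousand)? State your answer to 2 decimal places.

x_4 = 309.45

I − A =
  [   1.00    -0.40    -0.15    -0.40]
  [   0.00     0.95    -0.20    -0.20]
  [  -0.30    -0.15     0.60    -0.20]
  [  -0.05    -0.20     0.00     0.95]
Compute the cofactors C_ij = (−1)^(i+j)·(3×3 minor ij) of I−A; the adjugate is their transpose:
adj(I−A) = Cᵀ =
  [ 0.481000   0.303375   0.221375   0.313000]
  [ 0.065000   0.513750   0.187500   0.175000]
  [ 0.269750   0.321500   0.839500   0.358000]
  [ 0.039000   0.124125   0.051125   0.473250]
det(I−A) = Σ_j (I−A)_1j·C_1j = (1.00)(0.481000) + (-0.40)(0.065000) + (-0.15)(0.269750) + (-0.40)(0.039000) = 0.3989375
(I − A)⁻¹ = adj(I−A) / det(I−A) ≈
  [   1.2057     0.7605     0.5549     0.7846]
  [   0.1629     1.2878     0.4700     0.4387]
  [   0.6762     0.8059     2.1043     0.8974]
  [   0.0978     0.3111     0.1282     1.1863]
x = (I − A)⁻¹ d = adj(I−A)·d / det(I−A), with det(I−A) = 0.3989375:
  x_1 = (0.481000·60 + 0.303375·240 + 0.221375·120 + 0.313000·180) / 0.3989375 = 184.575 / 0.3989375 ≈ 462.67
  x_2 = (0.065000·60 + 0.513750·240 + 0.187500·120 + 0.175000·180) / 0.3989375 = 181.20 / 0.3989375 ≈ 454.21
  x_3 = (0.269750·60 + 0.321500·240 + 0.839500·120 + 0.358000·180) / 0.3989375 = 258.525 / 0.3989375 ≈ 648.03
  x_4 = (0.039000·60 + 0.124125·240 + 0.051125·120 + 0.473250·180) / 0.3989375 = 123.45 / 0.3989375 ≈ 309.45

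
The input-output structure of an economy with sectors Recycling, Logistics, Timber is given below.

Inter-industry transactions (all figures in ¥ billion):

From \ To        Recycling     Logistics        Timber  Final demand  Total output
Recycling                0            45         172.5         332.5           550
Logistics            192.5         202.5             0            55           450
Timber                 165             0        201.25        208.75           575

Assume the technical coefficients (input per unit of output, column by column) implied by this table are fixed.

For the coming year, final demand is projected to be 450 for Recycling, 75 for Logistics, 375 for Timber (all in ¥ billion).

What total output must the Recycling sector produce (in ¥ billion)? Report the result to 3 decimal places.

Technical coefficients a_ij = z_ij / X_j:
  a_11 = 0/550 = 0.00, a_21 = 192.5/550 = 0.35, a_31 = 165/550 = 0.30
  a_12 = 45/450 = 0.10, a_22 = 202.5/450 = 0.45, a_32 = 0/450 = 0.00
  a_13 = 172.5/575 = 0.30, a_23 = 0/575 = 0.00, a_33 = 201.25/575 = 0.35
I − A =
  [   1.00    -0.10    -0.30]
  [  -0.35     0.55     0.00]
  [  -0.30     0.00     0.65]
Cofactors of I−A, C_ij = (−1)^(i+j)·(minor ij) (rows/columns in the sector order above):
  C_11 = (0.55)(0.65) − (0.00)(0.00) = 0.3575
  C_12 = −[(-0.35)(0.65) − (0.00)(-0.30)] = 0.2275
  C_13 = (-0.35)(0.00) − (0.55)(-0.30) = 0.1650
  C_21 = −[(-0.10)(0.65) − (-0.30)(0.00)] = 0.0650
  C_22 = (1.00)(0.65) − (-0.30)(-0.30) = 0.5600
  C_23 = −[(1.00)(0.00) − (-0.10)(-0.30)] = 0.0300
  C_31 = (-0.10)(0.00) − (-0.30)(0.55) = 0.1650
  C_32 = −[(1.00)(0.00) − (-0.30)(-0.35)] = 0.1050
  C_33 = (1.00)(0.55) − (-0.10)(-0.35) = 0.5150
det(I−A) = Σ_j (I−A)_1j·C_1j = (1.00)(0.3575) + (-0.10)(0.2275) + (-0.30)(0.1650) = 0.28525
adj(I−A) = Cᵀ =
  [ 0.3575   0.0650   0.1650]
  [ 0.2275   0.5600   0.1050]
  [ 0.1650   0.0300   0.5150]
(I − A)⁻¹ = adj(I−A) / det(I−A) ≈
  [   1.2533     0.2279     0.5784]
  [   0.7975     1.9632     0.3681]
  [   0.5784     0.1052     1.8054]
x = (I − A)⁻¹ d = adj(I−A)·d / det(I−A), with det(I−A) = 0.28525:
  x_1 = (0.3575·450 + 0.0650·75 + 0.1650·375) / 0.28525 = 227.625 / 0.28525 ≈ 797.984
  x_2 = (0.2275·450 + 0.5600·75 + 0.1050·375) / 0.28525 = 183.75 / 0.28525 ≈ 644.172
  x_3 = (0.1650·450 + 0.0300·75 + 0.5150·375) / 0.28525 = 269.625 / 0.28525 ≈ 945.223

x_1 = 797.984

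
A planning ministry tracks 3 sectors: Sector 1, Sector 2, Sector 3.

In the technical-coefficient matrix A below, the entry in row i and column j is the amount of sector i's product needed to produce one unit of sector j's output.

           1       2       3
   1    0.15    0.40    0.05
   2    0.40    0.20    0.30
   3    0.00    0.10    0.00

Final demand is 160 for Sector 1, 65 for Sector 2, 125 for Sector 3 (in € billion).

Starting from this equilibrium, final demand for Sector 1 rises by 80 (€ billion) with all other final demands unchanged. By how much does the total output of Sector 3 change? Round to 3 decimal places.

Δx_3 = 6.497

I − A =
  [   0.85    -0.40    -0.05]
  [  -0.40     0.80    -0.30]
  [   0.00    -0.10     1.00]
Cofactors of I−A, C_ij = (−1)^(i+j)·(minor ij) (rows/columns in the sector order above):
  C_11 = (0.80)(1.00) − (-0.30)(-0.10) = 0.7700
  C_12 = −[(-0.40)(1.00) − (-0.30)(0.00)] = 0.4000
  C_13 = (-0.40)(-0.10) − (0.80)(0.00) = 0.0400
  C_21 = −[(-0.40)(1.00) − (-0.05)(-0.10)] = 0.4050
  C_22 = (0.85)(1.00) − (-0.05)(0.00) = 0.8500
  C_23 = −[(0.85)(-0.10) − (-0.40)(0.00)] = 0.0850
  C_31 = (-0.40)(-0.30) − (-0.05)(0.80) = 0.1600
  C_32 = −[(0.85)(-0.30) − (-0.05)(-0.40)] = 0.2750
  C_33 = (0.85)(0.80) − (-0.40)(-0.40) = 0.5200
det(I−A) = Σ_j (I−A)_1j·C_1j = (0.85)(0.7700) + (-0.40)(0.4000) + (-0.05)(0.0400) = 0.4925
adj(I−A) = Cᵀ =
  [ 0.7700   0.4050   0.1600]
  [ 0.4000   0.8500   0.2750]
  [ 0.0400   0.0850   0.5200]
(I − A)⁻¹ = adj(I−A) / det(I−A) ≈
  [   1.5635     0.8223     0.3249]
  [   0.8122     1.7259     0.5584]
  [   0.0812     0.1726     1.0558]
Δx = (I − A)⁻¹ Δd with Δd having +80 in the Sector 1 component and 0 elsewhere.
So Δx_3 = L_31 · (+80), where L_31 = adj(I−A)_31 / det(I−A) = 0.0400 / 0.4925.
Δx_3 = 0.0400 × (+80) / 0.4925 = 3.20 / 0.4925 ≈ 6.497.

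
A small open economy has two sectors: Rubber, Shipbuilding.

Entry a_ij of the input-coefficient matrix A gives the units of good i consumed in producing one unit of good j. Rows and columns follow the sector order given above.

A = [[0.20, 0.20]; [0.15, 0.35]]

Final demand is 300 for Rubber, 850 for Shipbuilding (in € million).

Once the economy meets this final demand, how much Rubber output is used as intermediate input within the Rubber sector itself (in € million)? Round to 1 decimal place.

I − A =
  [   0.80    -0.20]
  [  -0.15     0.65]
det(I−A) = (0.80)(0.65) − (-0.20)(-0.15) = 0.4900
adj(I−A) = [[0.65, 0.20], [0.15, 0.80]]
(I − A)⁻¹ = adj(I−A) / det(I−A) ≈
  [   1.3265     0.4082]
  [   0.3061     1.6327]
First solve x = (I − A)⁻¹ d = adj(I−A)·d / det(I−A); in particular x_R = (0.65·300 + 0.20·850) / 0.4900 = 365.00 / 0.4900 ≈ 744.898.
Intermediate flow from R to R: z_RR = a_RR · x_R = 0.20 × 365.00 / 0.4900 = 73.00 / 0.4900 ≈ 149.0.

z_RR = 149.0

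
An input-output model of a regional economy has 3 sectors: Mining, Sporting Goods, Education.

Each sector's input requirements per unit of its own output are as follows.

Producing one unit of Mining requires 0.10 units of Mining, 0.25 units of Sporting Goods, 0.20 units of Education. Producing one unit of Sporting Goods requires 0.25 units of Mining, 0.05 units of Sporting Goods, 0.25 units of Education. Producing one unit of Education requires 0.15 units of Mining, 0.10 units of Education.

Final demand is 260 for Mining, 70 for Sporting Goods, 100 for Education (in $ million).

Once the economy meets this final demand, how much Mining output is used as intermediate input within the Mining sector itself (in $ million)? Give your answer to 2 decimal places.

I − A =
  [   0.90    -0.25    -0.15]
  [  -0.25     0.95     0.00]
  [  -0.20    -0.25     0.90]
Cofactors of I−A, C_ij = (−1)^(i+j)·(minor ij) (rows/columns in the sector order above):
  C_11 = (0.95)(0.90) − (0.00)(-0.25) = 0.8550
  C_12 = −[(-0.25)(0.90) − (0.00)(-0.20)] = 0.2250
  C_13 = (-0.25)(-0.25) − (0.95)(-0.20) = 0.2525
  C_21 = −[(-0.25)(0.90) − (-0.15)(-0.25)] = 0.2625
  C_22 = (0.90)(0.90) − (-0.15)(-0.20) = 0.7800
  C_23 = −[(0.90)(-0.25) − (-0.25)(-0.20)] = 0.2750
  C_31 = (-0.25)(0.00) − (-0.15)(0.95) = 0.1425
  C_32 = −[(0.90)(0.00) − (-0.15)(-0.25)] = 0.0375
  C_33 = (0.90)(0.95) − (-0.25)(-0.25) = 0.7925
det(I−A) = Σ_j (I−A)_1j·C_1j = (0.90)(0.8550) + (-0.25)(0.2250) + (-0.15)(0.2525) = 0.675375
adj(I−A) = Cᵀ =
  [ 0.8550   0.2625   0.1425]
  [ 0.2250   0.7800   0.0375]
  [ 0.2525   0.2750   0.7925]
(I − A)⁻¹ = adj(I−A) / det(I−A) ≈
  [   1.2660     0.3887     0.2110]
  [   0.3331     1.1549     0.0555]
  [   0.3739     0.4072     1.1734]
First solve x = (I − A)⁻¹ d = adj(I−A)·d / det(I−A); in particular x_1 = (0.8550·260 + 0.2625·70 + 0.1425·100) / 0.675375 = 254.925 / 0.675375 ≈ 377.4570.
Intermediate flow from 1 to 1: z_11 = a_11 · x_1 = 0.10 × 254.925 / 0.675375 = 25.4925 / 0.675375 ≈ 37.75.

z_11 = 37.75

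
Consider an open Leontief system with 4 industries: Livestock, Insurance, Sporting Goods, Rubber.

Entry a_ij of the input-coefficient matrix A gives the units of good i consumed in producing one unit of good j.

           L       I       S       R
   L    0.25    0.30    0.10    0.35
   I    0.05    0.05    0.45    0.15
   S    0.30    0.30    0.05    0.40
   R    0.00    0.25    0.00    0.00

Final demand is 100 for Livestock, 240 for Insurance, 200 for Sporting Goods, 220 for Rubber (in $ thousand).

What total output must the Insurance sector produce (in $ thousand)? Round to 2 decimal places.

x_I = 764.38

I − A =
  [   0.75    -0.30    -0.10    -0.35]
  [  -0.05     0.95    -0.45    -0.15]
  [  -0.30    -0.30     0.95    -0.40]
  [   0.00    -0.25     0.00     1.00]
Compute the cofactors C_ij = (−1)^(i+j)·(3×3 minor ij) of I−A; the adjugate is their transpose:
adj(I−A) = Cᵀ =
  [ 0.686875   0.408125   0.265625   0.407875]
  [ 0.182500   0.682500   0.342500   0.303250]
  [ 0.293750   0.416250   0.665000   0.431250]
  [ 0.045625   0.170625   0.085625   0.490875]
det(I−A) = Σ_j (I−A)_1j·C_1j = (0.75)(0.686875) + (-0.30)(0.182500) + (-0.10)(0.293750) + (-0.35)(0.045625) = 0.4150625
(I − A)⁻¹ = adj(I−A) / det(I−A) ≈
  [   1.6549     0.9833     0.6400     0.9827]
  [   0.4397     1.6443     0.8252     0.7306]
  [   0.7077     1.0029     1.6022     1.0390]
  [   0.1099     0.4111     0.2063     1.1827]
x = (I − A)⁻¹ d = adj(I−A)·d / det(I−A), with det(I−A) = 0.4150625:
  x_L = (0.686875·100 + 0.408125·240 + 0.265625·200 + 0.407875·220) / 0.4150625 = 309.495 / 0.4150625 ≈ 745.66
  x_I = (0.182500·100 + 0.682500·240 + 0.342500·200 + 0.303250·220) / 0.4150625 = 317.265 / 0.4150625 ≈ 764.38
  x_S = (0.293750·100 + 0.416250·240 + 0.665000·200 + 0.431250·220) / 0.4150625 = 357.15 / 0.4150625 ≈ 860.47
  x_R = (0.045625·100 + 0.170625·240 + 0.085625·200 + 0.490875·220) / 0.4150625 = 170.63 / 0.4150625 ≈ 411.09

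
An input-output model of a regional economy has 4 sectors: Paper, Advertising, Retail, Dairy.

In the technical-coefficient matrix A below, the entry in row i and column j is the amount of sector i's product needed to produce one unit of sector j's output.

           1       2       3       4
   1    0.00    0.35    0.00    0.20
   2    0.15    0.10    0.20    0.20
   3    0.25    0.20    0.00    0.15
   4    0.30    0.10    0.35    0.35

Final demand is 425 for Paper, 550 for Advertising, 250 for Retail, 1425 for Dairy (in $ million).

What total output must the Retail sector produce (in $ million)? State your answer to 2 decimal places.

x_3 = 1999.55

I − A =
  [   1.00    -0.35     0.00    -0.20]
  [  -0.15     0.90    -0.20    -0.20]
  [  -0.25    -0.20     1.00    -0.15]
  [  -0.30    -0.10    -0.35     0.65]
Compute the cofactors C_ij = (−1)^(i+j)·(3×3 minor ij) of I−A; the adjugate is their transpose:
adj(I−A) = Cᵀ =
  [ 0.474750   0.243125   0.137000   0.252500]
  [ 0.208625   0.520000   0.198500   0.270000]
  [ 0.215500   0.210625   0.452875   0.235625]
  [ 0.367250   0.305625   0.337625   0.790000]
det(I−A) = Σ_j (I−A)_1j·C_1j = (1.00)(0.474750) + (-0.35)(0.208625) + (0.00)(0.215500) + (-0.20)(0.367250) = 0.32828125
(I − A)⁻¹ = adj(I−A) / det(I−A) ≈
  [   1.4462     0.7406     0.4173     0.7692]
  [   0.6355     1.5840     0.6047     0.8225]
  [   0.6564     0.6416     1.3795     0.7178]
  [   1.1187     0.9310     1.0285     2.4065]
x = (I − A)⁻¹ d = adj(I−A)·d / det(I−A), with det(I−A) = 0.32828125:
  x_1 = (0.474750·425 + 0.243125·550 + 0.137000·250 + 0.252500·1425) / 0.32828125 = 729.55 / 0.32828125 ≈ 2222.33
  x_2 = (0.208625·425 + 0.520000·550 + 0.198500·250 + 0.270000·1425) / 0.32828125 = 809.040625 / 0.32828125 ≈ 2464.47
  x_3 = (0.215500·425 + 0.210625·550 + 0.452875·250 + 0.235625·1425) / 0.32828125 = 656.415625 / 0.32828125 ≈ 1999.55
  x_4 = (0.367250·425 + 0.305625·550 + 0.337625·250 + 0.790000·1425) / 0.32828125 = 1534.33125 / 0.32828125 ≈ 4673.83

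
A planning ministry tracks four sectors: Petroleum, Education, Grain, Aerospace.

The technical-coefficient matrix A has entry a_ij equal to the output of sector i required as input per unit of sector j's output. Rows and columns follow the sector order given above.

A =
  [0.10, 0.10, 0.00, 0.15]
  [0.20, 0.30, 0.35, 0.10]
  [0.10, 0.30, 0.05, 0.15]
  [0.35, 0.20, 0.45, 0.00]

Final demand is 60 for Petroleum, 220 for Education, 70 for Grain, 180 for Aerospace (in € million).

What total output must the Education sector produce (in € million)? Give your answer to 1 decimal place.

x_E = 663.2

I − A =
  [   0.90    -0.10     0.00    -0.15]
  [  -0.20     0.70    -0.35    -0.10]
  [  -0.10    -0.30     0.95    -0.15]
  [  -0.35    -0.20    -0.45     1.00]
Compute the cofactors C_ij = (−1)^(i+j)·(3×3 minor ij) of I−A; the adjugate is their transpose:
adj(I−A) = Cᵀ =
  [ 0.469750   0.137000   0.097250   0.098750]
  [ 0.267625   0.737625   0.350625   0.166500]
  [ 0.181250   0.299500   0.545750   0.139000]
  [ 0.299500   0.330250   0.349750   0.481500]
det(I−A) = Σ_j (I−A)_1j·C_1j = (0.90)(0.469750) + (-0.10)(0.267625) + (0.00)(0.181250) + (-0.15)(0.299500) = 0.3510875
(I − A)⁻¹ = adj(I−A) / det(I−A) ≈
  [   1.3380     0.3902     0.2770     0.2813]
  [   0.7623     2.1010     0.9987     0.4742]
  [   0.5163     0.8531     1.5545     0.3959]
  [   0.8531     0.9406     0.9962     1.3715]
x = (I − A)⁻¹ d = adj(I−A)·d / det(I−A), with det(I−A) = 0.3510875:
  x_P = (0.469750·60 + 0.137000·220 + 0.097250·70 + 0.098750·180) / 0.3510875 = 82.9075 / 0.3510875 ≈ 236.1
  x_E = (0.267625·60 + 0.737625·220 + 0.350625·70 + 0.166500·180) / 0.3510875 = 232.84875 / 0.3510875 ≈ 663.2
  x_G = (0.181250·60 + 0.299500·220 + 0.545750·70 + 0.139000·180) / 0.3510875 = 139.9875 / 0.3510875 ≈ 398.7
  x_A = (0.299500·60 + 0.330250·220 + 0.349750·70 + 0.481500·180) / 0.3510875 = 201.7775 / 0.3510875 ≈ 574.7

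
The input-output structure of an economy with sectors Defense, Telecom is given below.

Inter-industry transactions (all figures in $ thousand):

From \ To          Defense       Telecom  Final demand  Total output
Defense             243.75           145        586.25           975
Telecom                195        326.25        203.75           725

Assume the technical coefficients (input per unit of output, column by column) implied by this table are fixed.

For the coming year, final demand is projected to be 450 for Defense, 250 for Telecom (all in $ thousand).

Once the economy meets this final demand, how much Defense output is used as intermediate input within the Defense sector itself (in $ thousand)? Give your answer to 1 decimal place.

z_11 = 199.7

Technical coefficients a_ij = z_ij / X_j:
  a_11 = 243.75/975 = 0.25, a_21 = 195/975 = 0.20
  a_12 = 145/725 = 0.20, a_22 = 326.25/725 = 0.45
I − A =
  [   0.75    -0.20]
  [  -0.20     0.55]
det(I−A) = (0.75)(0.55) − (-0.20)(-0.20) = 0.3725
adj(I−A) = [[0.55, 0.20], [0.20, 0.75]]
(I − A)⁻¹ = adj(I−A) / det(I−A) ≈
  [   1.4765     0.5369]
  [   0.5369     2.0134]
First solve x = (I − A)⁻¹ d = adj(I−A)·d / det(I−A); in particular x_1 = (0.55·450 + 0.20·250) / 0.3725 = 297.50 / 0.3725 ≈ 798.658.
Intermediate flow from 1 to 1: z_11 = a_11 · x_1 = 0.25 × 297.50 / 0.3725 = 74.375 / 0.3725 ≈ 199.7.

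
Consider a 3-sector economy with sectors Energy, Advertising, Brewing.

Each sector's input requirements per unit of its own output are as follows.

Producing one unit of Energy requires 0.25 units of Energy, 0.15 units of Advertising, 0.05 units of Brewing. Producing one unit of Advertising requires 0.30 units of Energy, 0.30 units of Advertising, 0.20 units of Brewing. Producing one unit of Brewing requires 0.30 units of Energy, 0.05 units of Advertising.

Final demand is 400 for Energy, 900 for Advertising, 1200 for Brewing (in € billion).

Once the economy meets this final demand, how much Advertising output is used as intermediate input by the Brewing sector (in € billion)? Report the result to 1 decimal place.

z_23 = 83.0

I − A =
  [   0.75    -0.30    -0.30]
  [  -0.15     0.70    -0.05]
  [  -0.05    -0.20     1.00]
Cofactors of I−A, C_ij = (−1)^(i+j)·(minor ij) (rows/columns in the sector order above):
  C_11 = (0.70)(1.00) − (-0.05)(-0.20) = 0.6900
  C_12 = −[(-0.15)(1.00) − (-0.05)(-0.05)] = 0.1525
  C_13 = (-0.15)(-0.20) − (0.70)(-0.05) = 0.0650
  C_21 = −[(-0.30)(1.00) − (-0.30)(-0.20)] = 0.3600
  C_22 = (0.75)(1.00) − (-0.30)(-0.05) = 0.7350
  C_23 = −[(0.75)(-0.20) − (-0.30)(-0.05)] = 0.1650
  C_31 = (-0.30)(-0.05) − (-0.30)(0.70) = 0.2250
  C_32 = −[(0.75)(-0.05) − (-0.30)(-0.15)] = 0.0825
  C_33 = (0.75)(0.70) − (-0.30)(-0.15) = 0.4800
det(I−A) = Σ_j (I−A)_1j·C_1j = (0.75)(0.6900) + (-0.30)(0.1525) + (-0.30)(0.0650) = 0.45225
adj(I−A) = Cᵀ =
  [ 0.6900   0.3600   0.2250]
  [ 0.1525   0.7350   0.0825]
  [ 0.0650   0.1650   0.4800]
(I − A)⁻¹ = adj(I−A) / det(I−A) ≈
  [   1.5257     0.7960     0.4975]
  [   0.3372     1.6252     0.1824]
  [   0.1437     0.3648     1.0614]
First solve x = (I − A)⁻¹ d = adj(I−A)·d / det(I−A); in particular x_3 = (0.0650·400 + 0.1650·900 + 0.4800·1200) / 0.45225 = 750.50 / 0.45225 ≈ 1659.480.
Intermediate flow from 2 to 3: z_23 = a_23 · x_3 = 0.05 × 750.50 / 0.45225 = 37.525 / 0.45225 ≈ 83.0.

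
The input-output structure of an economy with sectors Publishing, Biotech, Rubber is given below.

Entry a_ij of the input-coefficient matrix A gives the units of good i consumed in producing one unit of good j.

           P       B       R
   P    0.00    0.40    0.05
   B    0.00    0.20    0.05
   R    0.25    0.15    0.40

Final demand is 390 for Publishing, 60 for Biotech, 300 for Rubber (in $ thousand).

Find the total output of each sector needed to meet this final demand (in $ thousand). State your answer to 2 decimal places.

x_P = 474.59, x_B = 120.49, x_R = 727.87

I − A =
  [   1.00    -0.40    -0.05]
  [   0.00     0.80    -0.05]
  [  -0.25    -0.15     0.60]
Cofactors of I−A, C_ij = (−1)^(i+j)·(minor ij) (rows/columns in the sector order above):
  C_11 = (0.80)(0.60) − (-0.05)(-0.15) = 0.4725
  C_12 = −[(0.00)(0.60) − (-0.05)(-0.25)] = 0.0125
  C_13 = (0.00)(-0.15) − (0.80)(-0.25) = 0.2000
  C_21 = −[(-0.40)(0.60) − (-0.05)(-0.15)] = 0.2475
  C_22 = (1.00)(0.60) − (-0.05)(-0.25) = 0.5875
  C_23 = −[(1.00)(-0.15) − (-0.40)(-0.25)] = 0.2500
  C_31 = (-0.40)(-0.05) − (-0.05)(0.80) = 0.0600
  C_32 = −[(1.00)(-0.05) − (-0.05)(0.00)] = 0.0500
  C_33 = (1.00)(0.80) − (-0.40)(0.00) = 0.8000
det(I−A) = Σ_j (I−A)_1j·C_1j = (1.00)(0.4725) + (-0.40)(0.0125) + (-0.05)(0.2000) = 0.4575
adj(I−A) = Cᵀ =
  [ 0.4725   0.2475   0.0600]
  [ 0.0125   0.5875   0.0500]
  [ 0.2000   0.2500   0.8000]
(I − A)⁻¹ = adj(I−A) / det(I−A) ≈
  [   1.0328     0.5410     0.1311]
  [   0.0273     1.2842     0.1093]
  [   0.4372     0.5464     1.7486]
x = (I − A)⁻¹ d = adj(I−A)·d / det(I−A), with det(I−A) = 0.4575:
  x_P = (0.4725·390 + 0.2475·60 + 0.0600·300) / 0.4575 = 217.125 / 0.4575 ≈ 474.59
  x_B = (0.0125·390 + 0.5875·60 + 0.0500·300) / 0.4575 = 55.125 / 0.4575 ≈ 120.49
  x_R = (0.2000·390 + 0.2500·60 + 0.8000·300) / 0.4575 = 333.00 / 0.4575 ≈ 727.87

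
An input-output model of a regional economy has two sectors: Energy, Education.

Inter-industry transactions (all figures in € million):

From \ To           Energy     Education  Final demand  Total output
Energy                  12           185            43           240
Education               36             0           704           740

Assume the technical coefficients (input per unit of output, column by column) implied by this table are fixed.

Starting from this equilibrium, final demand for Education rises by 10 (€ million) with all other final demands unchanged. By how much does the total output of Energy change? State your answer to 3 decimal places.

Δx_1 = 2.740

Technical coefficients a_ij = z_ij / X_j:
  a_11 = 12/240 = 0.05, a_21 = 36/240 = 0.15
  a_12 = 185/740 = 0.25, a_22 = 0/740 = 0.00
I − A =
  [   0.95    -0.25]
  [  -0.15     1.00]
det(I−A) = (0.95)(1.00) − (-0.25)(-0.15) = 0.9125
adj(I−A) = [[1.00, 0.25], [0.15, 0.95]]
(I − A)⁻¹ = adj(I−A) / det(I−A) ≈
  [   1.0959     0.2740]
  [   0.1644     1.0411]
Δx = (I − A)⁻¹ Δd with Δd having +10 in the Education component and 0 elsewhere.
So Δx_1 = L_12 · (+10), where L_12 = adj(I−A)_12 / det(I−A) = 0.25 / 0.9125.
Δx_1 = 0.25 × (+10) / 0.9125 = 2.50 / 0.9125 ≈ 2.740.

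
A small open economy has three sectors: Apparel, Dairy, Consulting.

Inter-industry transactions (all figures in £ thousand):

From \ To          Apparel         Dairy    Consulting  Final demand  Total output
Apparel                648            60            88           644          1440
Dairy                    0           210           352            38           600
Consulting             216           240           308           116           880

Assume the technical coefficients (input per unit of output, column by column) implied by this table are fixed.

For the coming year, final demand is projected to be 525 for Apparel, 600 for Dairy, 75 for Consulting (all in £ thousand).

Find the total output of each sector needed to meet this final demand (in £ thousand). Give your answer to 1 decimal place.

Technical coefficients a_ij = z_ij / X_j:
  a_AA = 648/1440 = 0.45, a_DA = 0/1440 = 0.00, a_CA = 216/1440 = 0.15
  a_AD = 60/600 = 0.10, a_DD = 210/600 = 0.35, a_CD = 240/600 = 0.40
  a_AC = 88/880 = 0.10, a_DC = 352/880 = 0.40, a_CC = 308/880 = 0.35
I − A =
  [   0.55    -0.10    -0.10]
  [   0.00     0.65    -0.40]
  [  -0.15    -0.40     0.65]
Cofactors of I−A, C_ij = (−1)^(i+j)·(minor ij) (rows/columns in the sector order above):
  C_11 = (0.65)(0.65) − (-0.40)(-0.40) = 0.2625
  C_12 = −[(0.00)(0.65) − (-0.40)(-0.15)] = 0.0600
  C_13 = (0.00)(-0.40) − (0.65)(-0.15) = 0.0975
  C_21 = −[(-0.10)(0.65) − (-0.10)(-0.40)] = 0.1050
  C_22 = (0.55)(0.65) − (-0.10)(-0.15) = 0.3425
  C_23 = −[(0.55)(-0.40) − (-0.10)(-0.15)] = 0.2350
  C_31 = (-0.10)(-0.40) − (-0.10)(0.65) = 0.1050
  C_32 = −[(0.55)(-0.40) − (-0.10)(0.00)] = 0.2200
  C_33 = (0.55)(0.65) − (-0.10)(0.00) = 0.3575
det(I−A) = Σ_j (I−A)_1j·C_1j = (0.55)(0.2625) + (-0.10)(0.0600) + (-0.10)(0.0975) = 0.128625
adj(I−A) = Cᵀ =
  [ 0.2625   0.1050   0.1050]
  [ 0.0600   0.3425   0.2200]
  [ 0.0975   0.2350   0.3575]
(I − A)⁻¹ = adj(I−A) / det(I−A) ≈
  [   2.0408     0.8163     0.8163]
  [   0.4665     2.6628     1.7104]
  [   0.7580     1.8270     2.7794]
x = (I − A)⁻¹ d = adj(I−A)·d / det(I−A), with det(I−A) = 0.128625:
  x_A = (0.2625·525 + 0.1050·600 + 0.1050·75) / 0.128625 = 208.6875 / 0.128625 ≈ 1622.4
  x_D = (0.0600·525 + 0.3425·600 + 0.2200·75) / 0.128625 = 253.50 / 0.128625 ≈ 1970.8
  x_C = (0.0975·525 + 0.2350·600 + 0.3575·75) / 0.128625 = 219.00 / 0.128625 ≈ 1702.6

x_A = 1622.4, x_D = 1970.8, x_C = 1702.6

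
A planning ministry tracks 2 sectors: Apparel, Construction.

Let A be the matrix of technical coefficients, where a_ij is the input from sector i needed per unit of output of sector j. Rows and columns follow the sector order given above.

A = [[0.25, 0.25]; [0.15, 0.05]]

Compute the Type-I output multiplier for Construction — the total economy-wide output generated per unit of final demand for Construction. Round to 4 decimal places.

I − A =
  [   0.75    -0.25]
  [  -0.15     0.95]
det(I−A) = (0.75)(0.95) − (-0.25)(-0.15) = 0.6750
adj(I−A) = [[0.95, 0.25], [0.15, 0.75]]
(I − A)⁻¹ = adj(I−A) / det(I−A) ≈
  [   1.40741     0.37037]
  [   0.22222     1.11111]
The output multiplier for sector j is the column-j sum of the Leontief inverse (I − A)⁻¹ = adj(I−A) / det(I−A).
Column C of adj(I−A): (0.25, 0.75); det(I−A) = 0.6750.
m_C = (0.25 + 0.75) / 0.6750 = 1.00 / 0.6750 ≈ 1.4815.

m_C = 1.4815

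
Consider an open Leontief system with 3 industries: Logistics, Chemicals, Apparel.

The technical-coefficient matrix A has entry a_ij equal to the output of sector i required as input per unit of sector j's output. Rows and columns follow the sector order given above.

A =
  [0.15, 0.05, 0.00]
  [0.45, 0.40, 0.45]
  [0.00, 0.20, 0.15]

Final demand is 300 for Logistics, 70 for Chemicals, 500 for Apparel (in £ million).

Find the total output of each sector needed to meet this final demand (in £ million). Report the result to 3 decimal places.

x_1 = 415.020, x_2 = 1055.346, x_3 = 836.552

I − A =
  [   0.85    -0.05     0.00]
  [  -0.45     0.60    -0.45]
  [   0.00    -0.20     0.85]
Cofactors of I−A, C_ij = (−1)^(i+j)·(minor ij) (rows/columns in the sector order above):
  C_11 = (0.60)(0.85) − (-0.45)(-0.20) = 0.4200
  C_12 = −[(-0.45)(0.85) − (-0.45)(0.00)] = 0.3825
  C_13 = (-0.45)(-0.20) − (0.60)(0.00) = 0.0900
  C_21 = −[(-0.05)(0.85) − (0.00)(-0.20)] = 0.0425
  C_22 = (0.85)(0.85) − (0.00)(0.00) = 0.7225
  C_23 = −[(0.85)(-0.20) − (-0.05)(0.00)] = 0.1700
  C_31 = (-0.05)(-0.45) − (0.00)(0.60) = 0.0225
  C_32 = −[(0.85)(-0.45) − (0.00)(-0.45)] = 0.3825
  C_33 = (0.85)(0.60) − (-0.05)(-0.45) = 0.4875
det(I−A) = Σ_j (I−A)_1j·C_1j = (0.85)(0.4200) + (-0.05)(0.3825) + (0.00)(0.0900) = 0.337875
adj(I−A) = Cᵀ =
  [ 0.4200   0.0425   0.0225]
  [ 0.3825   0.7225   0.3825]
  [ 0.0900   0.1700   0.4875]
(I − A)⁻¹ = adj(I−A) / det(I−A) ≈
  [   1.2431     0.1258     0.0666]
  [   1.1321     2.1384     1.1321]
  [   0.2664     0.5031     1.4428]
x = (I − A)⁻¹ d = adj(I−A)·d / det(I−A), with det(I−A) = 0.337875:
  x_1 = (0.4200·300 + 0.0425·70 + 0.0225·500) / 0.337875 = 140.225 / 0.337875 ≈ 415.020
  x_2 = (0.3825·300 + 0.7225·70 + 0.3825·500) / 0.337875 = 356.575 / 0.337875 ≈ 1055.346
  x_3 = (0.0900·300 + 0.1700·70 + 0.4875·500) / 0.337875 = 282.65 / 0.337875 ≈ 836.552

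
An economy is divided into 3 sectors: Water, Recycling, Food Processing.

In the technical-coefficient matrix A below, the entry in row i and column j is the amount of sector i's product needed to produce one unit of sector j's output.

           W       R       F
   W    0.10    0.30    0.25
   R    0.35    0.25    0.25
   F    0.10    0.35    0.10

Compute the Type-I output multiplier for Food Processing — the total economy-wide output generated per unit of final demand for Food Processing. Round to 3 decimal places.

m_F = 3.034

I − A =
  [   0.90    -0.30    -0.25]
  [  -0.35     0.75    -0.25]
  [  -0.10    -0.35     0.90]
Cofactors of I−A, C_ij = (−1)^(i+j)·(minor ij) (rows/columns in the sector order above):
  C_11 = (0.75)(0.90) − (-0.25)(-0.35) = 0.5875
  C_12 = −[(-0.35)(0.90) − (-0.25)(-0.10)] = 0.3400
  C_13 = (-0.35)(-0.35) − (0.75)(-0.10) = 0.1975
  C_21 = −[(-0.30)(0.90) − (-0.25)(-0.35)] = 0.3575
  C_22 = (0.90)(0.90) − (-0.25)(-0.10) = 0.7850
  C_23 = −[(0.90)(-0.35) − (-0.30)(-0.10)] = 0.3450
  C_31 = (-0.30)(-0.25) − (-0.25)(0.75) = 0.2625
  C_32 = −[(0.90)(-0.25) − (-0.25)(-0.35)] = 0.3125
  C_33 = (0.90)(0.75) − (-0.30)(-0.35) = 0.5700
det(I−A) = Σ_j (I−A)_1j·C_1j = (0.90)(0.5875) + (-0.30)(0.3400) + (-0.25)(0.1975) = 0.377375
adj(I−A) = Cᵀ =
  [ 0.5875   0.3575   0.2625]
  [ 0.3400   0.7850   0.3125]
  [ 0.1975   0.3450   0.5700]
(I − A)⁻¹ = adj(I−A) / det(I−A) ≈
  [   1.5568     0.9473     0.6956]
  [   0.9010     2.0802     0.8281]
  [   0.5234     0.9142     1.5104]
The output multiplier for sector j is the column-j sum of the Leontief inverse (I − A)⁻¹ = adj(I−A) / det(I−A).
Column F of adj(I−A): (0.2625, 0.3125, 0.5700); det(I−A) = 0.377375.
m_F = (0.2625 + 0.3125 + 0.5700) / 0.377375 = 1.145 / 0.377375 ≈ 3.034.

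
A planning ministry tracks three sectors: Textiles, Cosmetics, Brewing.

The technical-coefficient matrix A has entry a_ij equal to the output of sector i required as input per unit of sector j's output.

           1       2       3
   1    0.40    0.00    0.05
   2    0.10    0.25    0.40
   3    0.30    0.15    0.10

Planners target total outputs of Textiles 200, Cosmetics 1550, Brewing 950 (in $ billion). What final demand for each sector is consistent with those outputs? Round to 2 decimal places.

I − A =
  [   0.60     0.00    -0.05]
  [  -0.10     0.75    -0.40]
  [  -0.30    -0.15     0.90]
d = (I − A) x:
  d_1 = (+0.60)·200 + (+0.00)·1550 + (-0.05)·950 = 72.50
  d_2 = (-0.10)·200 + (+0.75)·1550 + (-0.40)·950 = 762.50
  d_3 = (-0.30)·200 + (-0.15)·1550 + (+0.90)·950 = 562.50

d_1 = 72.50, d_2 = 762.50, d_3 = 562.50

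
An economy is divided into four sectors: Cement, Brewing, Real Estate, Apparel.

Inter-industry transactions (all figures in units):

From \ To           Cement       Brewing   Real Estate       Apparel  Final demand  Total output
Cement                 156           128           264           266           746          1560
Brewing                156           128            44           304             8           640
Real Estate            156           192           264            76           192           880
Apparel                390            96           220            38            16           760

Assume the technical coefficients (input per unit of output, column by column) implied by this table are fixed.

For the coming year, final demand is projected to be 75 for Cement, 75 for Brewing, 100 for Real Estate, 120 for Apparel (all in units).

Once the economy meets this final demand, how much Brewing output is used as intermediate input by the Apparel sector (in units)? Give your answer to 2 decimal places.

Technical coefficients a_ij = z_ij / X_j:
  a_CC = 156/1560 = 0.10, a_BC = 156/1560 = 0.10, a_RC = 156/1560 = 0.10, a_AC = 390/1560 = 0.25
  a_CB = 128/640 = 0.20, a_BB = 128/640 = 0.20, a_RB = 192/640 = 0.30, a_AB = 96/640 = 0.15
  a_CR = 264/880 = 0.30, a_BR = 44/880 = 0.05, a_RR = 264/880 = 0.30, a_AR = 220/880 = 0.25
  a_CA = 266/760 = 0.35, a_BA = 304/760 = 0.40, a_RA = 76/760 = 0.10, a_AA = 38/760 = 0.05
I − A =
  [   0.90    -0.20    -0.30    -0.35]
  [  -0.10     0.80    -0.05    -0.40]
  [  -0.10    -0.30     0.70    -0.10]
  [  -0.25    -0.15    -0.25     0.95]
Compute the cofactors C_ij = (−1)^(i+j)·(3×3 minor ij) of I−A; the adjugate is their transpose:
adj(I−A) = Cᵀ =
  [ 0.425000   0.281000   0.312125   0.307750]
  [ 0.150000   0.470000   0.195625   0.273750]
  [ 0.150000   0.273000   0.515750   0.224500]
  [ 0.175000   0.220000   0.248750   0.442500]
det(I−A) = Σ_j (I−A)_1j·C_1j = (0.90)(0.425000) + (-0.20)(0.150000) + (-0.30)(0.150000) + (-0.35)(0.175000) = 0.24625
(I − A)⁻¹ = adj(I−A) / det(I−A) ≈
  [   1.7259     1.1411     1.2675     1.2497]
  [   0.6091     1.9086     0.7944     1.1117]
  [   0.6091     1.1086     2.0944     0.9117]
  [   0.7107     0.8934     1.0102     1.7970]
First solve x = (I − A)⁻¹ d = adj(I−A)·d / det(I−A); in particular x_A = (0.175000·75 + 0.220000·75 + 0.248750·100 + 0.442500·120) / 0.24625 = 107.60 / 0.24625 ≈ 436.9543.
Intermediate flow from B to A: z_BA = a_BA · x_A = 0.40 × 107.60 / 0.24625 = 43.04 / 0.24625 ≈ 174.78.

z_BA = 174.78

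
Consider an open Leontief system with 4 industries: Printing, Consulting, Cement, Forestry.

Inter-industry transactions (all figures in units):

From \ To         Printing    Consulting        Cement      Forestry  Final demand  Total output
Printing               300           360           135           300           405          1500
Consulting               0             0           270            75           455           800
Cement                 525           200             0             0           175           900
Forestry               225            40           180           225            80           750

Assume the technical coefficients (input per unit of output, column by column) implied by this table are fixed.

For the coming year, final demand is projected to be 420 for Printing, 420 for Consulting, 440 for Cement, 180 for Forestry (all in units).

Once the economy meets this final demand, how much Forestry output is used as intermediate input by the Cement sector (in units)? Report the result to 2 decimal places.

z_43 = 262.73

Technical coefficients a_ij = z_ij / X_j:
  a_11 = 300/1500 = 0.20, a_21 = 0/1500 = 0.00, a_31 = 525/1500 = 0.35, a_41 = 225/1500 = 0.15
  a_12 = 360/800 = 0.45, a_22 = 0/800 = 0.00, a_32 = 200/800 = 0.25, a_42 = 40/800 = 0.05
  a_13 = 135/900 = 0.15, a_23 = 270/900 = 0.30, a_33 = 0/900 = 0.00, a_43 = 180/900 = 0.20
  a_14 = 300/750 = 0.40, a_24 = 75/750 = 0.10, a_34 = 0/750 = 0.00, a_44 = 225/750 = 0.30
I − A =
  [   0.80    -0.45    -0.15    -0.40]
  [   0.00     1.00    -0.30    -0.10]
  [  -0.35    -0.25     1.00     0.00]
  [  -0.15    -0.05    -0.20     0.70]
Compute the cofactors C_ij = (−1)^(i+j)·(3×3 minor ij) of I−A; the adjugate is their transpose:
adj(I−A) = Cᵀ =
  [ 0.63750   0.38125   0.29375   0.41875]
  [ 0.09550   0.43525   0.16825   0.11675]
  [ 0.24700   0.24225   0.48925   0.17575]
  [ 0.21400   0.18200   0.21475   0.64025]
det(I−A) = Σ_j (I−A)_1j·C_1j = (0.80)(0.63750) + (-0.45)(0.09550) + (-0.15)(0.24700) + (-0.40)(0.21400) = 0.344375
(I − A)⁻¹ = adj(I−A) / det(I−A) ≈
  [   1.8512     1.1071     0.8530     1.2160]
  [   0.2773     1.2639     0.4886     0.3390]
  [   0.7172     0.7034     1.4207     0.5103]
  [   0.6214     0.5285     0.6236     1.8592]
First solve x = (I − A)⁻¹ d = adj(I−A)·d / det(I−A); in particular x_3 = (0.24700·420 + 0.24225·420 + 0.48925·440 + 0.17575·180) / 0.344375 = 452.39 / 0.344375 ≈ 1313.6552.
Intermediate flow from 4 to 3: z_43 = a_43 · x_3 = 0.20 × 452.39 / 0.344375 = 90.478 / 0.344375 ≈ 262.73.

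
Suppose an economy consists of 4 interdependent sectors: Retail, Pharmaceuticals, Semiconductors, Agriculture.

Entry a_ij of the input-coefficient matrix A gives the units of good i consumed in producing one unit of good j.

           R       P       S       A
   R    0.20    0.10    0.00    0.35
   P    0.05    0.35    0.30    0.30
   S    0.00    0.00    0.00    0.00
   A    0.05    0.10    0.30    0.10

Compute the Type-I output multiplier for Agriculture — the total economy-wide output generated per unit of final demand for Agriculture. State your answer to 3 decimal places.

I − A =
  [   0.80    -0.10     0.00    -0.35]
  [  -0.05     0.65    -0.30    -0.30]
  [   0.00     0.00     1.00     0.00]
  [  -0.05    -0.10    -0.30     0.90]
Compute the cofactors C_ij = (−1)^(i+j)·(3×3 minor ij) of I−A; the adjugate is their transpose:
adj(I−A) = Cᵀ =
  [ 0.555000   0.125000   0.114750   0.257500]
  [ 0.060000   0.702500   0.288000   0.257500]
  [ 0.000000   0.000000   0.424875   0.000000]
  [ 0.037500   0.085000   0.180000   0.515000]
det(I−A) = Σ_j (I−A)_1j·C_1j = (0.80)(0.555000) + (-0.10)(0.060000) + (0.00)(0.000000) + (-0.35)(0.037500) = 0.424875
(I − A)⁻¹ = adj(I−A) / det(I−A) ≈
  [   1.3063     0.2942     0.2701     0.6061]
  [   0.1412     1.6534     0.6778     0.6061]
  [   0.0000     0.0000     1.0000     0.0000]
  [   0.0883     0.2001     0.4237     1.2121]
The output multiplier for sector j is the column-j sum of the Leontief inverse (I − A)⁻¹ = adj(I−A) / det(I−A).
Column A of adj(I−A): (0.257500, 0.257500, 0.000000, 0.515000); det(I−A) = 0.424875.
m_A = (0.257500 + 0.257500 + 0.000000 + 0.515000) / 0.424875 = 1.03 / 0.424875 ≈ 2.424.

m_A = 2.424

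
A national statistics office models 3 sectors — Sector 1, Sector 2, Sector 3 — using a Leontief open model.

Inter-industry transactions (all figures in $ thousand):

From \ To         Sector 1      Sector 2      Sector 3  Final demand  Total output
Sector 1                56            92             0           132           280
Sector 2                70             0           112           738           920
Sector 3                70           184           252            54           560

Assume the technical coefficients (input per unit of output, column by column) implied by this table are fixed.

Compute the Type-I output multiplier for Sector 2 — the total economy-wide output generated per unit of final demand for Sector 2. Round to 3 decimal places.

m_2 = 1.747

Technical coefficients a_ij = z_ij / X_j:
  a_11 = 56/280 = 0.20, a_21 = 70/280 = 0.25, a_31 = 70/280 = 0.25
  a_12 = 92/920 = 0.10, a_22 = 0/920 = 0.00, a_32 = 184/920 = 0.20
  a_13 = 0/560 = 0.00, a_23 = 112/560 = 0.20, a_33 = 252/560 = 0.45
I − A =
  [   0.80    -0.10     0.00]
  [  -0.25     1.00    -0.20]
  [  -0.25    -0.20     0.55]
Cofactors of I−A, C_ij = (−1)^(i+j)·(minor ij) (rows/columns in the sector order above):
  C_11 = (1.00)(0.55) − (-0.20)(-0.20) = 0.5100
  C_12 = −[(-0.25)(0.55) − (-0.20)(-0.25)] = 0.1875
  C_13 = (-0.25)(-0.20) − (1.00)(-0.25) = 0.3000
  C_21 = −[(-0.10)(0.55) − (0.00)(-0.20)] = 0.0550
  C_22 = (0.80)(0.55) − (0.00)(-0.25) = 0.4400
  C_23 = −[(0.80)(-0.20) − (-0.10)(-0.25)] = 0.1850
  C_31 = (-0.10)(-0.20) − (0.00)(1.00) = 0.0200
  C_32 = −[(0.80)(-0.20) − (0.00)(-0.25)] = 0.1600
  C_33 = (0.80)(1.00) − (-0.10)(-0.25) = 0.7750
det(I−A) = Σ_j (I−A)_1j·C_1j = (0.80)(0.5100) + (-0.10)(0.1875) + (0.00)(0.3000) = 0.38925
adj(I−A) = Cᵀ =
  [ 0.5100   0.0550   0.0200]
  [ 0.1875   0.4400   0.1600]
  [ 0.3000   0.1850   0.7750]
(I − A)⁻¹ = adj(I−A) / det(I−A) ≈
  [   1.3102     0.1413     0.0514]
  [   0.4817     1.1304     0.4110]
  [   0.7707     0.4753     1.9910]
The output multiplier for sector j is the column-j sum of the Leontief inverse (I − A)⁻¹ = adj(I−A) / det(I−A).
Column 2 of adj(I−A): (0.0550, 0.4400, 0.1850); det(I−A) = 0.38925.
m_2 = (0.0550 + 0.4400 + 0.1850) / 0.38925 = 0.68 / 0.38925 ≈ 1.747.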